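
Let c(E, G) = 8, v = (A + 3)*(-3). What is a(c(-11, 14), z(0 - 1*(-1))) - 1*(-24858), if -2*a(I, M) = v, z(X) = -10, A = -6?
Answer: 49707/2 ≈ 24854.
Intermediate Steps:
v = 9 (v = (-6 + 3)*(-3) = -3*(-3) = 9)
a(I, M) = -9/2 (a(I, M) = -½*9 = -9/2)
a(c(-11, 14), z(0 - 1*(-1))) - 1*(-24858) = -9/2 - 1*(-24858) = -9/2 + 24858 = 49707/2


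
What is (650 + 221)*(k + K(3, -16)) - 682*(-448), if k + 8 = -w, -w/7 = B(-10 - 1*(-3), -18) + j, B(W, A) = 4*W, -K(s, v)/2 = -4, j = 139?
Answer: 982303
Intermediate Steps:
K(s, v) = 8 (K(s, v) = -2*(-4) = 8)
w = -777 (w = -7*(4*(-10 - 1*(-3)) + 139) = -7*(4*(-10 + 3) + 139) = -7*(4*(-7) + 139) = -7*(-28 + 139) = -7*111 = -777)
k = 769 (k = -8 - 1*(-777) = -8 + 777 = 769)
(650 + 221)*(k + K(3, -16)) - 682*(-448) = (650 + 221)*(769 + 8) - 682*(-448) = 871*777 + 305536 = 676767 + 305536 = 982303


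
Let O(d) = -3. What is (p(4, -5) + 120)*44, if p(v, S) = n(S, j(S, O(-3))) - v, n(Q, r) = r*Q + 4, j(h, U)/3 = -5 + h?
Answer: 11880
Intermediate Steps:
j(h, U) = -15 + 3*h (j(h, U) = 3*(-5 + h) = -15 + 3*h)
n(Q, r) = 4 + Q*r (n(Q, r) = Q*r + 4 = 4 + Q*r)
p(v, S) = 4 - v + S*(-15 + 3*S) (p(v, S) = (4 + S*(-15 + 3*S)) - v = 4 - v + S*(-15 + 3*S))
(p(4, -5) + 120)*44 = ((4 - 1*4 + 3*(-5)*(-5 - 5)) + 120)*44 = ((4 - 4 + 3*(-5)*(-10)) + 120)*44 = ((4 - 4 + 150) + 120)*44 = (150 + 120)*44 = 270*44 = 11880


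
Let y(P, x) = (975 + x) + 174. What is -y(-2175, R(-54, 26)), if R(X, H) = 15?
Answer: -1164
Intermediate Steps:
y(P, x) = 1149 + x
-y(-2175, R(-54, 26)) = -(1149 + 15) = -1*1164 = -1164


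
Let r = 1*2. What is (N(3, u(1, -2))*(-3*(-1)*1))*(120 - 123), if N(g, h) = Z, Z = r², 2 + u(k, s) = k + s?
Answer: -36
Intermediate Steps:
u(k, s) = -2 + k + s (u(k, s) = -2 + (k + s) = -2 + k + s)
r = 2
Z = 4 (Z = 2² = 4)
N(g, h) = 4
(N(3, u(1, -2))*(-3*(-1)*1))*(120 - 123) = (4*(-3*(-1)*1))*(120 - 123) = (4*(3*1))*(-3) = (4*3)*(-3) = 12*(-3) = -36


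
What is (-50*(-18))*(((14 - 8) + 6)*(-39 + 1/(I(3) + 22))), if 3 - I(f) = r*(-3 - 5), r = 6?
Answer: -30736800/73 ≈ -4.2105e+5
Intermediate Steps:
I(f) = 51 (I(f) = 3 - 6*(-3 - 5) = 3 - 6*(-8) = 3 - 1*(-48) = 3 + 48 = 51)
(-50*(-18))*(((14 - 8) + 6)*(-39 + 1/(I(3) + 22))) = (-50*(-18))*(((14 - 8) + 6)*(-39 + 1/(51 + 22))) = 900*((6 + 6)*(-39 + 1/73)) = 900*(12*(-39 + 1/73)) = 900*(12*(-2846/73)) = 900*(-34152/73) = -30736800/73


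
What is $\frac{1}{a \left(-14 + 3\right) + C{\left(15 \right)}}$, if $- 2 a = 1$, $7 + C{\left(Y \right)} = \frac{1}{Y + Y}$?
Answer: $- \frac{15}{22} \approx -0.68182$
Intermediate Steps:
$C{\left(Y \right)} = -7 + \frac{1}{2 Y}$ ($C{\left(Y \right)} = -7 + \frac{1}{Y + Y} = -7 + \frac{1}{2 Y}$)
$a = - \frac{1}{2}$ ($a = \left(- \frac{1}{2}\right) 1 = - \frac{1}{2} \approx -0.5$)
$\frac{1}{a \left(-14 + 3\right) + C{\left(15 \right)}} = \frac{1}{- \frac{-14 + 3}{2} - \left(7 - \frac{1}{2 \cdot 15}\right)} = \frac{1}{\left(- \frac{1}{2}\right) \left(-11\right) + \left(-7 + \frac{1}{2} \cdot \frac{1}{15}\right)} = \frac{1}{\frac{11}{2} + \left(-7 + \frac{1}{30}\right)} = \frac{1}{\frac{11}{2} - \frac{209}{30}} = \frac{1}{- \frac{22}{15}} = - \frac{15}{22}$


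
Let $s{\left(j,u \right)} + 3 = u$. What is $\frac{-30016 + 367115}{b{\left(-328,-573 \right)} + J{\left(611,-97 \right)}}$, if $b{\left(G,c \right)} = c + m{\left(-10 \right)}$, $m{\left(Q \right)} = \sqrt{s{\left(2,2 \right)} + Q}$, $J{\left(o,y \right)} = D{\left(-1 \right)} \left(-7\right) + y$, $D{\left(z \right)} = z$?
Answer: $- \frac{223496637}{439580} - \frac{337099 i \sqrt{11}}{439580} \approx -508.43 - 2.5434 i$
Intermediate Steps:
$s{\left(j,u \right)} = -3 + u$
$J{\left(o,y \right)} = 7 + y$ ($J{\left(o,y \right)} = \left(-1\right) \left(-7\right) + y = 7 + y$)
$m{\left(Q \right)} = \sqrt{-1 + Q}$ ($m{\left(Q \right)} = \sqrt{\left(-3 + 2\right) + Q} = \sqrt{-1 + Q}$)
$b{\left(G,c \right)} = c + i \sqrt{11}$ ($b{\left(G,c \right)} = c + \sqrt{-1 - 10} = c + \sqrt{-11} = c + i \sqrt{11}$)
$\frac{-30016 + 367115}{b{\left(-328,-573 \right)} + J{\left(611,-97 \right)}} = \frac{-30016 + 367115}{\left(-573 + i \sqrt{11}\right) + \left(7 - 97\right)} = \frac{337099}{\left(-573 + i \sqrt{11}\right) - 90} = \frac{337099}{-663 + i \sqrt{11}}$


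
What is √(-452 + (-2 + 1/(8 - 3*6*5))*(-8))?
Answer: 4*I*√45797/41 ≈ 20.878*I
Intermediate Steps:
√(-452 + (-2 + 1/(8 - 3*6*5))*(-8)) = √(-452 + (-2 + 1/(8 - 18*5))*(-8)) = √(-452 + (-2 + 1/(8 - 90))*(-8)) = √(-452 + (-2 + 1/(-82))*(-8)) = √(-452 + (-2 - 1/82)*(-8)) = √(-452 - 165/82*(-8)) = √(-452 + 660/41) = √(-17872/41) = 4*I*√45797/41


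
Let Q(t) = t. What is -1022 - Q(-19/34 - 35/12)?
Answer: -207779/204 ≈ -1018.5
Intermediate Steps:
-1022 - Q(-19/34 - 35/12) = -1022 - (-19/34 - 35/12) = -1022 - 1*(-709/204) = -1022 + 709/204 = -207779/204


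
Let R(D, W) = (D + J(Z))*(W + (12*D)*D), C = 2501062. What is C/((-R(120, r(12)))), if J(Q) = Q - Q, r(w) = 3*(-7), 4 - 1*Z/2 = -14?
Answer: -1250531/10366740 ≈ -0.12063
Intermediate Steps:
Z = 36 (Z = 8 - 2*(-14) = 8 + 28 = 36)
r(w) = -21
J(Q) = 0
R(D, W) = D*(W + 12*D²) (R(D, W) = (D + 0)*(W + (12*D)*D) = D*(W + 12*D²))
C/((-R(120, r(12)))) = 2501062/((-120*(-21 + 12*120²))) = 2501062/((-120*(-21 + 12*14400))) = 2501062/((-120*(-21 + 172800))) = 2501062/((-120*172779)) = 2501062/((-1*20733480)) = 2501062/(-20733480) = 2501062*(-1/20733480) = -1250531/10366740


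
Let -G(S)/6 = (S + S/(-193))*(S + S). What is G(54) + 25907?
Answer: -1718413/193 ≈ -8903.7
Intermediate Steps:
G(S) = -2304*S²/193 (G(S) = -6*(S + S/(-193))*(S + S) = -6*(S + S*(-1/193))*2*S = -6*(S - S/193)*2*S = -6*192*S/193*2*S = -2304*S²/193)
G(54) + 25907 = -2304/193*54² + 25907 = -2304/193*2916 + 25907 = -6718464/193 + 25907 = -1718413/193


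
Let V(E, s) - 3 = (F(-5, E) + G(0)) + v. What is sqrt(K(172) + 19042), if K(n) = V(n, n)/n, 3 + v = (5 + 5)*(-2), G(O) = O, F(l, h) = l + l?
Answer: sqrt(140833342)/86 ≈ 137.99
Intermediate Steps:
F(l, h) = 2*l
v = -23 (v = -3 + (5 + 5)*(-2) = -3 + 10*(-2) = -3 - 20 = -23)
V(E, s) = -30 (V(E, s) = 3 + ((2*(-5) + 0) - 23) = 3 + ((-10 + 0) - 23) = 3 + (-10 - 23) = 3 - 33 = -30)
K(n) = -30/n
sqrt(K(172) + 19042) = sqrt(-30/172 + 19042) = sqrt(-30*1/172 + 19042) = sqrt(-15/86 + 19042) = sqrt(1637597/86) = sqrt(140833342)/86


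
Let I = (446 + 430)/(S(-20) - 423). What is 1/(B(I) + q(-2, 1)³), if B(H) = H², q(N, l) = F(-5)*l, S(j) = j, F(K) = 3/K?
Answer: 24531125/90623277 ≈ 0.27069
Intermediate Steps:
q(N, l) = -3*l/5 (q(N, l) = (3/(-5))*l = (3*(-⅕))*l = -3*l/5)
I = -876/443 (I = (446 + 430)/(-20 - 423) = 876/(-443) = 876*(-1/443) = -876/443 ≈ -1.9774)
1/(B(I) + q(-2, 1)³) = 1/((-876/443)² + (-⅗*1)³) = 1/(767376/196249 + (-⅗)³) = 1/(767376/196249 - 27/125) = 1/(90623277/24531125) = 24531125/90623277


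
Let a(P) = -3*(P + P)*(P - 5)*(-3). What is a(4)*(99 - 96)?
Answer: -216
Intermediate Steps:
a(P) = 18*P*(-5 + P) (a(P) = -3*2*P*(-5 + P)*(-3) = -6*P*(-5 + P)*(-3) = 18*P*(-5 + P))
a(4)*(99 - 96) = (18*4*(-5 + 4))*(99 - 96) = (18*4*(-1))*3 = -72*3 = -216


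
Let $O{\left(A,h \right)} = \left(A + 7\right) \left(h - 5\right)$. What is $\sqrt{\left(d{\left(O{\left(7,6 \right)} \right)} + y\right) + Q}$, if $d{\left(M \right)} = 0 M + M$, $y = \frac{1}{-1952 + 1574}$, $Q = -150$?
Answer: $\frac{i \sqrt{2159178}}{126} \approx 11.662 i$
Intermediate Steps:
$O{\left(A,h \right)} = \left(-5 + h\right) \left(7 + A\right)$ ($O{\left(A,h \right)} = \left(7 + A\right) \left(-5 + h\right) = \left(-5 + h\right) \left(7 + A\right)$)
$y = - \frac{1}{378}$ ($y = \frac{1}{-378} = - \frac{1}{378} \approx -0.0026455$)
$d{\left(M \right)} = M$ ($d{\left(M \right)} = 0 + M = M$)
$\sqrt{\left(d{\left(O{\left(7,6 \right)} \right)} + y\right) + Q} = \sqrt{\left(\left(-35 - 35 + 7 \cdot 6 + 7 \cdot 6\right) - \frac{1}{378}\right) - 150} = \sqrt{\left(\left(-35 - 35 + 42 + 42\right) - \frac{1}{378}\right) - 150} = \sqrt{\left(14 - \frac{1}{378}\right) - 150} = \sqrt{\frac{5291}{378} - 150} = \sqrt{- \frac{51409}{378}} = \frac{i \sqrt{2159178}}{126}$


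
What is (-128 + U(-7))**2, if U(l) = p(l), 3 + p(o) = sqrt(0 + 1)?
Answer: 16900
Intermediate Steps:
p(o) = -2 (p(o) = -3 + sqrt(0 + 1) = -3 + sqrt(1) = -3 + 1 = -2)
U(l) = -2
(-128 + U(-7))**2 = (-128 - 2)**2 = (-130)**2 = 16900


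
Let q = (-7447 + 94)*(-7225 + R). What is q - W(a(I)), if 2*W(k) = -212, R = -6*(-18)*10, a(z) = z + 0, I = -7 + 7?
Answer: 45184291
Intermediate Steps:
I = 0
a(z) = z
R = 1080 (R = 108*10 = 1080)
q = 45184185 (q = (-7447 + 94)*(-7225 + 1080) = -7353*(-6145) = 45184185)
W(k) = -106 (W(k) = (½)*(-212) = -106)
q - W(a(I)) = 45184185 - 1*(-106) = 45184185 + 106 = 45184291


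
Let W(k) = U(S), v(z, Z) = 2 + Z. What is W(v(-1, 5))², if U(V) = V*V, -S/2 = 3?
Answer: 1296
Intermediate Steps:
S = -6 (S = -2*3 = -6)
U(V) = V²
W(k) = 36 (W(k) = (-6)² = 36)
W(v(-1, 5))² = 36² = 1296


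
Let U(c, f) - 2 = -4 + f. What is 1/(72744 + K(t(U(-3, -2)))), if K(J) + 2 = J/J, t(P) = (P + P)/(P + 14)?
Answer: 1/72743 ≈ 1.3747e-5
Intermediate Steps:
U(c, f) = -2 + f (U(c, f) = 2 + (-4 + f) = -2 + f)
t(P) = 2*P/(14 + P) (t(P) = (2*P)/(14 + P) = 2*P/(14 + P))
K(J) = -1 (K(J) = -2 + J/J = -2 + 1 = -1)
1/(72744 + K(t(U(-3, -2)))) = 1/(72744 - 1) = 1/72743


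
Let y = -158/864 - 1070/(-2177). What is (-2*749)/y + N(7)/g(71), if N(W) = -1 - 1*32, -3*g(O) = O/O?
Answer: -1380079629/290257 ≈ -4754.7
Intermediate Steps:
g(O) = -1/3 (g(O) = -O/(3*O) = -1/3*1 = -1/3)
y = 290257/940464 (y = -158*1/864 - 1070*(-1/2177) = -79/432 + 1070/2177 = 290257/940464 ≈ 0.30863)
N(W) = -33 (N(W) = -1 - 32 = -33)
(-2*749)/y + N(7)/g(71) = (-2*749)/(290257/940464) - 33/(-1/3) = -1498*940464/290257 - 33*(-3) = -1408815072/290257 + 99 = -1380079629/290257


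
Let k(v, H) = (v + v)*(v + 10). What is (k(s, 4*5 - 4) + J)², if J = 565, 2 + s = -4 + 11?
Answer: 511225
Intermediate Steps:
s = 5 (s = -2 + (-4 + 11) = -2 + 7 = 5)
k(v, H) = 2*v*(10 + v) (k(v, H) = (2*v)*(10 + v) = 2*v*(10 + v))
(k(s, 4*5 - 4) + J)² = (2*5*(10 + 5) + 565)² = (2*5*15 + 565)² = (150 + 565)² = 715² = 511225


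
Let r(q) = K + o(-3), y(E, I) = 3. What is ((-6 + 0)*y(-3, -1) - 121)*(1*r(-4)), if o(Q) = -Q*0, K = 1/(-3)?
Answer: 139/3 ≈ 46.333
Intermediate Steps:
K = -⅓ ≈ -0.33333
o(Q) = 0
r(q) = -⅓ (r(q) = -⅓ + 0 = -⅓)
((-6 + 0)*y(-3, -1) - 121)*(1*r(-4)) = ((-6 + 0)*3 - 121)*(1*(-⅓)) = (-6*3 - 121)*(-⅓) = (-18 - 121)*(-⅓) = -139*(-⅓) = 139/3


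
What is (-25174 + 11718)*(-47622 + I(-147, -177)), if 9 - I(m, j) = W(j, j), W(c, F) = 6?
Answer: 640761264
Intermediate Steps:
I(m, j) = 3 (I(m, j) = 9 - 1*6 = 9 - 6 = 3)
(-25174 + 11718)*(-47622 + I(-147, -177)) = (-25174 + 11718)*(-47622 + 3) = -13456*(-47619) = 640761264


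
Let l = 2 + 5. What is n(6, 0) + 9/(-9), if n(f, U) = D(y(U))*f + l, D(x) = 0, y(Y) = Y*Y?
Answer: 6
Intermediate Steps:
l = 7
y(Y) = Y²
n(f, U) = 7 (n(f, U) = 0*f + 7 = 0 + 7 = 7)
n(6, 0) + 9/(-9) = 7 + 9/(-9) = 7 - ⅑*9 = 7 - 1 = 6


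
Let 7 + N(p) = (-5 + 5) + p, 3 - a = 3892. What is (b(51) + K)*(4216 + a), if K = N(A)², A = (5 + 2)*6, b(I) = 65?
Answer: 421830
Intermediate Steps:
a = -3889 (a = 3 - 1*3892 = 3 - 3892 = -3889)
A = 42 (A = 7*6 = 42)
N(p) = -7 + p (N(p) = -7 + ((-5 + 5) + p) = -7 + (0 + p) = -7 + p)
K = 1225 (K = (-7 + 42)² = 35² = 1225)
(b(51) + K)*(4216 + a) = (65 + 1225)*(4216 - 3889) = 1290*327 = 421830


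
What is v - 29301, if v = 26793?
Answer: -2508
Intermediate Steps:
v - 29301 = 26793 - 29301 = -2508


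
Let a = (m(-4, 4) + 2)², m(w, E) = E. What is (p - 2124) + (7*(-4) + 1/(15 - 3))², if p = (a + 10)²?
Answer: 111073/144 ≈ 771.34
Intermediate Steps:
a = 36 (a = (4 + 2)² = 6² = 36)
p = 2116 (p = (36 + 10)² = 46² = 2116)
(p - 2124) + (7*(-4) + 1/(15 - 3))² = (2116 - 2124) + (7*(-4) + 1/(15 - 3))² = -8 + (-28 + 1/12)² = -8 + (-335/12)² = -8 + 112225/144 = 111073/144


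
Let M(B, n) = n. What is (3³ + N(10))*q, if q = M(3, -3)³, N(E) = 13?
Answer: -1080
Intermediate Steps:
q = -27 (q = (-3)³ = -27)
(3³ + N(10))*q = (3³ + 13)*(-27) = (27 + 13)*(-27) = 40*(-27) = -1080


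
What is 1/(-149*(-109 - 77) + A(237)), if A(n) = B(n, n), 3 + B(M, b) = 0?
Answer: 1/27711 ≈ 3.6087e-5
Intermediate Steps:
B(M, b) = -3 (B(M, b) = -3 + 0 = -3)
A(n) = -3
1/(-149*(-109 - 77) + A(237)) = 1/(-149*(-109 - 77) - 3) = 1/(-149*(-186) - 3) = 1/(27714 - 3) = 1/27711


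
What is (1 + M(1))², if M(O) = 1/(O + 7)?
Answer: 81/64 ≈ 1.2656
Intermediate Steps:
M(O) = 1/(7 + O)
(1 + M(1))² = (1 + 1/(7 + 1))² = (1 + 1/8)² = (1 + ⅛)² = (9/8)² = 81/64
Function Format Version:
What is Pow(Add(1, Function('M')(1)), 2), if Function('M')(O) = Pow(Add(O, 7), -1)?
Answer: Rational(81, 64) ≈ 1.2656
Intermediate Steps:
Function('M')(O) = Pow(Add(7, O), -1)
Pow(Add(1, Function('M')(1)), 2) = Pow(Add(1, Pow(Add(7, 1), -1)), 2) = Pow(Add(1, Pow(8, -1)), 2) = Pow(Add(1, Rational(1, 8)), 2) = Pow(Rational(9, 8), 2) = Rational(81, 64)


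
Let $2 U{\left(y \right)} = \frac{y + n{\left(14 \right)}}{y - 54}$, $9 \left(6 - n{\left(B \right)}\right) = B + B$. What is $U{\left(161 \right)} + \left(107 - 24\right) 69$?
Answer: $\frac{11031677}{1926} \approx 5727.8$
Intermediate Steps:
$n{\left(B \right)} = 6 - \frac{2 B}{9}$ ($n{\left(B \right)} = 6 - \frac{B + B}{9} = 6 - \frac{2 B}{9}$)
$U{\left(y \right)} = \frac{\frac{26}{9} + y}{2 \left(-54 + y\right)}$ ($U{\left(y \right)} = \frac{\left(y + \left(6 - \frac{28}{9}\right)\right) \frac{1}{y - 54}}{2} = \frac{\left(y + \left(6 - \frac{28}{9}\right)\right) \frac{1}{-54 + y}}{2} = \frac{\left(y + \frac{26}{9}\right) \frac{1}{-54 + y}}{2} = \frac{\left(\frac{26}{9} + y\right) \frac{1}{-54 + y}}{2} = \frac{\frac{1}{-54 + y} \left(\frac{26}{9} + y\right)}{2} = \frac{\frac{26}{9} + y}{2 \left(-54 + y\right)}$)
$U{\left(161 \right)} + \left(107 - 24\right) 69 = \frac{26 + 9 \cdot 161}{18 \left(-54 + 161\right)} + \left(107 - 24\right) 69 = \frac{26 + 1449}{18 \cdot 107} + 83 \cdot 69 = \frac{1}{18} \cdot \frac{1}{107} \cdot 1475 + 5727 = \frac{1475}{1926} + 5727 = \frac{11031677}{1926}$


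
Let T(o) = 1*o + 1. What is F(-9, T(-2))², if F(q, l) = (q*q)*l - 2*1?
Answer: 6889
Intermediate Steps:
T(o) = 1 + o (T(o) = o + 1 = 1 + o)
F(q, l) = -2 + l*q² (F(q, l) = q²*l - 2 = l*q² - 2 = -2 + l*q²)
F(-9, T(-2))² = (-2 + (1 - 2)*(-9)²)² = (-2 - 1*81)² = (-2 - 81)² = (-83)² = 6889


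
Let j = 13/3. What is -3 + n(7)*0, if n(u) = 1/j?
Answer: -3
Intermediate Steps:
j = 13/3 (j = 13*(1/3) = 13/3 ≈ 4.3333)
n(u) = 3/13 (n(u) = 1/(13/3) = 3/13)
-3 + n(7)*0 = -3 + (3/13)*0 = -3 + 0 = -3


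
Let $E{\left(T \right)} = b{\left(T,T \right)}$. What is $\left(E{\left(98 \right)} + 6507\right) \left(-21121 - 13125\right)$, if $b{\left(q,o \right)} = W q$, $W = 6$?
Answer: $-242975370$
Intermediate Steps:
$b{\left(q,o \right)} = 6 q$
$E{\left(T \right)} = 6 T$
$\left(E{\left(98 \right)} + 6507\right) \left(-21121 - 13125\right) = \left(6 \cdot 98 + 6507\right) \left(-21121 - 13125\right) = \left(588 + 6507\right) \left(-34246\right) = 7095 \left(-34246\right) = -242975370$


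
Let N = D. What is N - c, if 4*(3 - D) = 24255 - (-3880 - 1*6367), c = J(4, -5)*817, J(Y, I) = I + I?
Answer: -905/2 ≈ -452.50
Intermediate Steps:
J(Y, I) = 2*I
c = -8170 (c = (2*(-5))*817 = -10*817 = -8170)
D = -17245/2 (D = 3 - (24255 - (-3880 - 1*6367))/4 = 3 - (24255 - (-3880 - 6367))/4 = 3 - (24255 - 1*(-10247))/4 = 3 - (24255 + 10247)/4 = 3 - 1/4*34502 = 3 - 17251/2 = -17245/2 ≈ -8622.5)
N = -17245/2 ≈ -8622.5
N - c = -17245/2 - 1*(-8170) = -17245/2 + 8170 = -905/2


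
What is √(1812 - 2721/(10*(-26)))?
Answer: 3*√3422185/130 ≈ 42.690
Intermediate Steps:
√(1812 - 2721/(10*(-26))) = √(1812 - 2721/(-260)) = √(1812 - 2721*(-1/260)) = √(1812 + 2721/260) = √(473841/260) = 3*√3422185/130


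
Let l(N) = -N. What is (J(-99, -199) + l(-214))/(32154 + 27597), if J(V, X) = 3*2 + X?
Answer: 7/19917 ≈ 0.00035146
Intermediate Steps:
J(V, X) = 6 + X
(J(-99, -199) + l(-214))/(32154 + 27597) = ((6 - 199) - 1*(-214))/(32154 + 27597) = (-193 + 214)/59751 = 21*(1/59751) = 7/19917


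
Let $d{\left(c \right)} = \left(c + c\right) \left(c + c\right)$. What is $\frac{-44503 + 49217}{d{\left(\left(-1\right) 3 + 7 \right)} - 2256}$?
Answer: $- \frac{2357}{1096} \approx -2.1505$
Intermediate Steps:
$d{\left(c \right)} = 4 c^{2}$ ($d{\left(c \right)} = 2 c 2 c = 4 c^{2}$)
$\frac{-44503 + 49217}{d{\left(\left(-1\right) 3 + 7 \right)} - 2256} = \frac{-44503 + 49217}{4 \left(\left(-1\right) 3 + 7\right)^{2} - 2256} = \frac{4714}{4 \left(-3 + 7\right)^{2} - 2256} = \frac{4714}{4 \cdot 4^{2} - 2256} = \frac{4714}{4 \cdot 16 - 2256} = \frac{4714}{64 - 2256} = \frac{4714}{-2192} = 4714 \left(- \frac{1}{2192}\right) = - \frac{2357}{1096}$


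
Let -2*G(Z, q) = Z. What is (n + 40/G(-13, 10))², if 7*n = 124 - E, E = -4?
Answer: 4946176/8281 ≈ 597.29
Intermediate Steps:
G(Z, q) = -Z/2
n = 128/7 (n = (124 - 1*(-4))/7 = (124 + 4)/7 = (⅐)*128 = 128/7 ≈ 18.286)
(n + 40/G(-13, 10))² = (128/7 + 40/((-½*(-13))))² = (128/7 + 40/(13/2))² = (128/7 + 40*(2/13))² = (128/7 + 80/13)² = (2224/91)² = 4946176/8281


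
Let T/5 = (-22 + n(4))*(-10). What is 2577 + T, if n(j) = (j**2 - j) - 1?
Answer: 3127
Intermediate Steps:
n(j) = -1 + j**2 - j
T = 550 (T = 5*((-22 + (-1 + 4**2 - 1*4))*(-10)) = 5*((-22 + (-1 + 16 - 4))*(-10)) = 5*((-22 + 11)*(-10)) = 5*(-11*(-10)) = 5*110 = 550)
2577 + T = 2577 + 550 = 3127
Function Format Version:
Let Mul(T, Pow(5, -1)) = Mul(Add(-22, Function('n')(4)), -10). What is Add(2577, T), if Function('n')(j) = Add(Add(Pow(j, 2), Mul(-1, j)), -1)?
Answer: 3127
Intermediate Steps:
Function('n')(j) = Add(-1, Pow(j, 2), Mul(-1, j))
T = 550 (T = Mul(5, Mul(Add(-22, Add(-1, Pow(4, 2), Mul(-1, 4))), -10)) = Mul(5, Mul(Add(-22, Add(-1, 16, -4)), -10)) = Mul(5, Mul(Add(-22, 11), -10)) = Mul(5, Mul(-11, -10)) = Mul(5, 110) = 550)
Add(2577, T) = Add(2577, 550) = 3127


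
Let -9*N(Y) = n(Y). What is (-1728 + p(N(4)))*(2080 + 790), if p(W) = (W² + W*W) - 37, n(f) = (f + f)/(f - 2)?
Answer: -410217710/81 ≈ -5.0644e+6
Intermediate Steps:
n(f) = 2*f/(-2 + f) (n(f) = (2*f)/(-2 + f) = 2*f/(-2 + f))
N(Y) = -2*Y/(9*(-2 + Y))
p(W) = -37 + 2*W² (p(W) = (W² + W²) - 37 = 2*W² - 37 = -37 + 2*W²)
(-1728 + p(N(4)))*(2080 + 790) = (-1728 + (-37 + 2*(-2*4/(-18 + 9*4))²))*(2080 + 790) = (-1728 + (-37 + 2*(-2*4/(-18 + 36))²))*2870 = (-1728 + (-37 + 2*(-2*4/18)²))*2870 = (-1728 + (-37 + 2*(-2*4*1/18)²))*2870 = (-1728 + (-37 + 2*(-4/9)²))*2870 = (-1728 + (-37 + 2*(16/81)))*2870 = (-1728 + (-37 + 32/81))*2870 = (-1728 - 2965/81)*2870 = -142933/81*2870 = -410217710/81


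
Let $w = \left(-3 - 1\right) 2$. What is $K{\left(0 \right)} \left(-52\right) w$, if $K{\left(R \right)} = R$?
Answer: $0$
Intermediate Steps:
$w = -8$ ($w = \left(-4\right) 2 = -8$)
$K{\left(0 \right)} \left(-52\right) w = 0 \left(-52\right) \left(-8\right) = 0 \left(-8\right) = 0$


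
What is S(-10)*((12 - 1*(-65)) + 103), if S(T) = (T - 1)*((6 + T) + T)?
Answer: 27720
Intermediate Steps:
S(T) = (-1 + T)*(6 + 2*T)
S(-10)*((12 - 1*(-65)) + 103) = (-6 + 2*(-10)**2 + 4*(-10))*((12 - 1*(-65)) + 103) = (-6 + 2*100 - 40)*((12 + 65) + 103) = (-6 + 200 - 40)*(77 + 103) = 154*180 = 27720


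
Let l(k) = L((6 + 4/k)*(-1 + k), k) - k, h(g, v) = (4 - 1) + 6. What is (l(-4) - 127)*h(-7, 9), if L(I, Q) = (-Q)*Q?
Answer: -1251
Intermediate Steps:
h(g, v) = 9 (h(g, v) = 3 + 6 = 9)
L(I, Q) = -Q²
l(k) = -k - k² (l(k) = -k² - k = -k - k²)
(l(-4) - 127)*h(-7, 9) = (-4*(-1 - 1*(-4)) - 127)*9 = (-4*(-1 + 4) - 127)*9 = (-4*3 - 127)*9 = (-12 - 127)*9 = -139*9 = -1251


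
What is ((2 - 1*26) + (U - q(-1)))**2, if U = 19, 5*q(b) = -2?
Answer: 529/25 ≈ 21.160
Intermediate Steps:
q(b) = -2/5 (q(b) = (1/5)*(-2) = -2/5)
((2 - 1*26) + (U - q(-1)))**2 = ((2 - 1*26) + (19 - 1*(-2/5)))**2 = ((2 - 26) + (19 + 2/5))**2 = (-24 + 97/5)**2 = (-23/5)**2 = 529/25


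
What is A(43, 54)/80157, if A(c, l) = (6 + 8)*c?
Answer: 86/11451 ≈ 0.0075103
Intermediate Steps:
A(c, l) = 14*c
A(43, 54)/80157 = (14*43)/80157 = 602*(1/80157) = 86/11451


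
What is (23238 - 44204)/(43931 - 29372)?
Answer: -20966/14559 ≈ -1.4401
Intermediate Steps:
(23238 - 44204)/(43931 - 29372) = -20966/14559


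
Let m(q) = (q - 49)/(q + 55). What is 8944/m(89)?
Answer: 160992/5 ≈ 32198.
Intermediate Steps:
m(q) = (-49 + q)/(55 + q)
8944/m(89) = 8944/(((-49 + 89)/(55 + 89))) = 8944/((40/144)) = 8944/(((1/144)*40)) = 8944/(5/18) = 8944*(18/5) = 160992/5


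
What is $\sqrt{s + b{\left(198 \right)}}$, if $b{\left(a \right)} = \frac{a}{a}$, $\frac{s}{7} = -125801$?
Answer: $i \sqrt{880606} \approx 938.41 i$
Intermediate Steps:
$s = -880607$ ($s = 7 \left(-125801\right) = -880607$)
$b{\left(a \right)} = 1$
$\sqrt{s + b{\left(198 \right)}} = \sqrt{-880607 + 1} = \sqrt{-880606} = i \sqrt{880606}$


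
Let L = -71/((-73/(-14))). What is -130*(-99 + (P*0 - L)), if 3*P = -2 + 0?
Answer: 810290/73 ≈ 11100.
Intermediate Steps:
P = -⅔ (P = (-2 + 0)/3 = (⅓)*(-2) = -⅔ ≈ -0.66667)
L = -994/73 (L = -71/((-73*(-1/14))) = -71/73/14 = -71*14/73 = -994/73 ≈ -13.616)
-130*(-99 + (P*0 - L)) = -130*(-99 + (-⅔*0 - 1*(-994/73))) = -130*(-99 + (0 + 994/73)) = -130*(-99 + 994/73) = -130*(-6233/73) = 810290/73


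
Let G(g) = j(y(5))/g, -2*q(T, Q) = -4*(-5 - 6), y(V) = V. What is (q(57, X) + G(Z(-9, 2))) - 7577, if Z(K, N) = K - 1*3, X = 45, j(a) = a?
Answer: -91193/12 ≈ -7599.4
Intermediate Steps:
q(T, Q) = -22 (q(T, Q) = -(-2)*(-5 - 6) = -(-2)*(-11) = -1/2*44 = -22)
Z(K, N) = -3 + K (Z(K, N) = K - 3 = -3 + K)
G(g) = 5/g
(q(57, X) + G(Z(-9, 2))) - 7577 = (-22 + 5/(-3 - 9)) - 7577 = (-22 + 5/(-12)) - 7577 = (-22 + 5*(-1/12)) - 7577 = (-22 - 5/12) - 7577 = -269/12 - 7577 = -91193/12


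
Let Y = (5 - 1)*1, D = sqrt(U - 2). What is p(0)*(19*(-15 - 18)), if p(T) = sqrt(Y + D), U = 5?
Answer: -627*sqrt(4 + sqrt(3)) ≈ -1501.1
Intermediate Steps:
D = sqrt(3) (D = sqrt(5 - 2) = sqrt(3) ≈ 1.7320)
Y = 4 (Y = 4*1 = 4)
p(T) = sqrt(4 + sqrt(3))
p(0)*(19*(-15 - 18)) = sqrt(4 + sqrt(3))*(19*(-15 - 18)) = sqrt(4 + sqrt(3))*(19*(-33)) = sqrt(4 + sqrt(3))*(-627) = -627*sqrt(4 + sqrt(3))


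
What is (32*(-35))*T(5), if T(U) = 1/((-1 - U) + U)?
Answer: 1120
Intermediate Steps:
T(U) = -1 (T(U) = 1/(-1) = -1)
(32*(-35))*T(5) = (32*(-35))*(-1) = -1120*(-1) = 1120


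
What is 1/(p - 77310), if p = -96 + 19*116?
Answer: -1/75202 ≈ -1.3298e-5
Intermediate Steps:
p = 2108 (p = -96 + 2204 = 2108)
1/(p - 77310) = 1/(2108 - 77310) = 1/(-75202) = -1/75202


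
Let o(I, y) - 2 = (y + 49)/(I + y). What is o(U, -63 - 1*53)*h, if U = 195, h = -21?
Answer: -1911/79 ≈ -24.190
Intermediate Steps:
o(I, y) = 2 + (49 + y)/(I + y) (o(I, y) = 2 + (y + 49)/(I + y) = 2 + (49 + y)/(I + y))
o(U, -63 - 1*53)*h = ((49 + 2*195 + 3*(-63 - 1*53))/(195 + (-63 - 1*53)))*(-21) = ((49 + 390 + 3*(-63 - 53))/(195 + (-63 - 53)))*(-21) = ((49 + 390 + 3*(-116))/(195 - 116))*(-21) = ((49 + 390 - 348)/79)*(-21) = ((1/79)*91)*(-21) = (91/79)*(-21) = -1911/79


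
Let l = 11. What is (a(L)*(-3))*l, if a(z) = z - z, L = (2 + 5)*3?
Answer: 0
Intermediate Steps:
L = 21 (L = 7*3 = 21)
a(z) = 0
(a(L)*(-3))*l = (0*(-3))*11 = 0*11 = 0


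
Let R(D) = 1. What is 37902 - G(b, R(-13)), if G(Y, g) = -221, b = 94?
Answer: 38123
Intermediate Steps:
37902 - G(b, R(-13)) = 37902 - 1*(-221) = 37902 + 221 = 38123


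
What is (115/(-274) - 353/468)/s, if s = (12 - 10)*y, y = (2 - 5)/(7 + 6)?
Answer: 75271/29592 ≈ 2.5436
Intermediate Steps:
y = -3/13 ≈ -0.23077
s = -6/13 (s = (12 - 10)*(-3/13) = 2*(-3/13) = -6/13 ≈ -0.46154)
(115/(-274) - 353/468)/s = (115/(-274) - 353/468)/(-6/13) = (115*(-1/274) - 353*1/468)*(-13/6) = (-115/274 - 353/468)*(-13/6) = -75271/64116*(-13/6) = 75271/29592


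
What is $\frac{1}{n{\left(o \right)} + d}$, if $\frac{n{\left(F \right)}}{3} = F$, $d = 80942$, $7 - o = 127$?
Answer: $\frac{1}{80582} \approx 1.241 \cdot 10^{-5}$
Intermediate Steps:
$o = -120$ ($o = 7 - 127 = -120$)
$n{\left(F \right)} = 3 F$
$\frac{1}{n{\left(o \right)} + d} = \frac{1}{3 \left(-120\right) + 80942} = \frac{1}{-360 + 80942} = \frac{1}{80582}$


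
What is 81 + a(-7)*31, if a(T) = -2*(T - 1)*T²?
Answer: 24385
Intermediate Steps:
a(T) = -2*T²*(-1 + T) (a(T) = -2*(-1 + T)*T² = -2*T²*(-1 + T))
81 + a(-7)*31 = 81 + (2*(-7)²*(1 - 1*(-7)))*31 = 81 + (2*49*(1 + 7))*31 = 81 + (2*49*8)*31 = 81 + 784*31 = 81 + 24304 = 24385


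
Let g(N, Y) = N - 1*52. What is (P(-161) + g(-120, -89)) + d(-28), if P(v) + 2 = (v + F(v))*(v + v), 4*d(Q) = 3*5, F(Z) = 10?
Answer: 193807/4 ≈ 48452.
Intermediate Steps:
g(N, Y) = -52 + N (g(N, Y) = N - 52 = -52 + N)
d(Q) = 15/4 (d(Q) = (3*5)/4 = (¼)*15 = 15/4)
P(v) = -2 + 2*v*(10 + v) (P(v) = -2 + (v + 10)*(v + v) = -2 + (10 + v)*(2*v) = -2 + 2*v*(10 + v))
(P(-161) + g(-120, -89)) + d(-28) = ((-2 + 2*(-161)² + 20*(-161)) + (-52 - 120)) + 15/4 = ((-2 + 2*25921 - 3220) - 172) + 15/4 = ((-2 + 51842 - 3220) - 172) + 15/4 = (48620 - 172) + 15/4 = 48448 + 15/4 = 193807/4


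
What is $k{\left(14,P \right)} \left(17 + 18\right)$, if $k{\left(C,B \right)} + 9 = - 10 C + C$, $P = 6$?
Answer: $-4725$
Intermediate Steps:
$k{\left(C,B \right)} = -9 - 9 C$ ($k{\left(C,B \right)} = -9 + \left(- 10 C + C\right) = -9 - 9 C$)
$k{\left(14,P \right)} \left(17 + 18\right) = \left(-9 - 126\right) \left(17 + 18\right) = \left(-9 - 126\right) 35 = \left(-135\right) 35 = -4725$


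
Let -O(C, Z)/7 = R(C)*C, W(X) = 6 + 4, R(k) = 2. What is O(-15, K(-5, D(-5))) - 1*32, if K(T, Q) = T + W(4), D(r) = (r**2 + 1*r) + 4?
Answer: 178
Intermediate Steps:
W(X) = 10
D(r) = 4 + r + r**2 (D(r) = (r**2 + r) + 4 = (r + r**2) + 4 = 4 + r + r**2)
K(T, Q) = 10 + T (K(T, Q) = T + 10 = 10 + T)
O(C, Z) = -14*C
O(-15, K(-5, D(-5))) - 1*32 = -14*(-15) - 1*32 = 210 - 32 = 178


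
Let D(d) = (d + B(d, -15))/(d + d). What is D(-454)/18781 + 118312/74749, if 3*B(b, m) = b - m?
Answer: 6052910761477/3824117279556 ≈ 1.5828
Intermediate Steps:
B(b, m) = -m/3 + b/3 (B(b, m) = (b - m)/3 = -m/3 + b/3)
D(d) = (5 + 4*d/3)/(2*d) (D(d) = (d + (-⅓*(-15) + d/3))/(d + d) = (d + (5 + d/3))/((2*d)) = (5 + 4*d/3)*(1/(2*d)) = (5 + 4*d/3)/(2*d))
D(-454)/18781 + 118312/74749 = ((⅙)*(15 + 4*(-454))/(-454))/18781 + 118312/74749 = ((⅙)*(-1/454)*(15 - 1816))*(1/18781) + 118312*(1/74749) = ((⅙)*(-1/454)*(-1801))*(1/18781) + 118312/74749 = (1801/2724)*(1/18781) + 118312/74749 = 1801/51159444 + 118312/74749 = 6052910761477/3824117279556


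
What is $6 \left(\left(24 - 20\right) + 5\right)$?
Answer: $54$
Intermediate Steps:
$6 \left(\left(24 - 20\right) + 5\right) = 6 \left(4 + 5\right) = 6 \cdot 9 = 54$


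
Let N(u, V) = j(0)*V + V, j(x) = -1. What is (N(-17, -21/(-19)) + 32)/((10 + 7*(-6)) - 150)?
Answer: -16/91 ≈ -0.17582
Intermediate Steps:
N(u, V) = 0 (N(u, V) = -V + V = 0)
(N(-17, -21/(-19)) + 32)/((10 + 7*(-6)) - 150) = (0 + 32)/((10 + 7*(-6)) - 150) = 32/((10 - 42) - 150) = 32/(-32 - 150) = 32/(-182) = 32*(-1/182) = -16/91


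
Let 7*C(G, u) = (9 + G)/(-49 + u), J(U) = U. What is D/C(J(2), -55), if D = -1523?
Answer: 1108744/11 ≈ 1.0079e+5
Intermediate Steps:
C(G, u) = (9 + G)/(7*(-49 + u)) (C(G, u) = ((9 + G)/(-49 + u))/7 = (9 + G)/(7*(-49 + u)))
D/C(J(2), -55) = -1523*7*(-49 - 55)/(9 + 2) = -1523/((⅐)*11/(-104)) = -1523/((⅐)*(-1/104)*11) = -1523/(-11/728) = -1523*(-728/11) = 1108744/11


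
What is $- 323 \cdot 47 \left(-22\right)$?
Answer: $333982$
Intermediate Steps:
$- 323 \cdot 47 \left(-22\right) = \left(-323\right) \left(-1034\right) = 333982$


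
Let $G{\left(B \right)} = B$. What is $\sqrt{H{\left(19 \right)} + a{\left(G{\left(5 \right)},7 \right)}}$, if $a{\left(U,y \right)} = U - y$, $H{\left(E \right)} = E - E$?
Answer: $i \sqrt{2} \approx 1.4142 i$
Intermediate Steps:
$H{\left(E \right)} = 0$
$\sqrt{H{\left(19 \right)} + a{\left(G{\left(5 \right)},7 \right)}} = \sqrt{0 + \left(5 - 7\right)} = \sqrt{0 - 2} = \sqrt{-2} = i \sqrt{2}$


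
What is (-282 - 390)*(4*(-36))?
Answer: 96768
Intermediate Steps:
(-282 - 390)*(4*(-36)) = -672*(-144) = 96768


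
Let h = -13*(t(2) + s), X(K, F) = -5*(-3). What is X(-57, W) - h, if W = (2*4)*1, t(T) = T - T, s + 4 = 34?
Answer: 405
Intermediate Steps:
s = 30 (s = -4 + 34 = 30)
t(T) = 0
W = 8 (W = 8*1 = 8)
X(K, F) = 15
h = -390 (h = -13*(0 + 30) = -13*30 = -390)
X(-57, W) - h = 15 - 1*(-390) = 15 + 390 = 405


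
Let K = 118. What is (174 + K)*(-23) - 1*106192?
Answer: -112908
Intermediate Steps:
(174 + K)*(-23) - 1*106192 = (174 + 118)*(-23) - 1*106192 = 292*(-23) - 106192 = -6716 - 106192 = -112908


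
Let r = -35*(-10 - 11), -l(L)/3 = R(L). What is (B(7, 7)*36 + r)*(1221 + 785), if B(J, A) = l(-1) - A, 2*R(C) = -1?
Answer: 1077222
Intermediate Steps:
R(C) = -½ (R(C) = (½)*(-1) = -½)
l(L) = 3/2 (l(L) = -3*(-½) = 3/2)
r = 735 (r = -35*(-21) = 735)
B(J, A) = 3/2 - A
(B(7, 7)*36 + r)*(1221 + 785) = ((3/2 - 1*7)*36 + 735)*(1221 + 785) = ((3/2 - 7)*36 + 735)*2006 = (-11/2*36 + 735)*2006 = (-198 + 735)*2006 = 537*2006 = 1077222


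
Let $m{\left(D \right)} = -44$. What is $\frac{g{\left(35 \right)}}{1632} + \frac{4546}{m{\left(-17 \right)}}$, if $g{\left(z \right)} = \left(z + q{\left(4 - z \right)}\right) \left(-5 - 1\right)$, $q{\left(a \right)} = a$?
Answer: $- \frac{77293}{748} \approx -103.33$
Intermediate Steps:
$g{\left(z \right)} = -24$ ($g{\left(z \right)} = \left(z - \left(-4 + z\right)\right) \left(-5 - 1\right) = 4 \left(-6\right) = -24$)
$\frac{g{\left(35 \right)}}{1632} + \frac{4546}{m{\left(-17 \right)}} = - \frac{24}{1632} + \frac{4546}{-44} = \left(-24\right) \frac{1}{1632} + 4546 \left(- \frac{1}{44}\right) = - \frac{1}{68} - \frac{2273}{22} = - \frac{77293}{748}$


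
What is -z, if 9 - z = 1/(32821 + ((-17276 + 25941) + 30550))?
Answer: -648323/72036 ≈ -9.0000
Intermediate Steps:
z = 648323/72036 (z = 9 - 1/(32821 + ((-17276 + 25941) + 30550)) = 9 - 1/(32821 + (8665 + 30550)) = 9 - 1/(32821 + 39215) = 9 - 1/72036 = 648323/72036 ≈ 9.0000)
-z = -1*648323/72036 = -648323/72036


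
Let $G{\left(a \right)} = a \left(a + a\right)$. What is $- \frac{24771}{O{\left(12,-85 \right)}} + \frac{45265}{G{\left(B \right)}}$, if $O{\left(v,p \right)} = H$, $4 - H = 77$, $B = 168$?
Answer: $\frac{1401577753}{4120704} \approx 340.13$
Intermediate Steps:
$H = -73$ ($H = 4 - 77 = -73$)
$O{\left(v,p \right)} = -73$
$G{\left(a \right)} = 2 a^{2}$ ($G{\left(a \right)} = a 2 a = 2 a^{2}$)
$- \frac{24771}{O{\left(12,-85 \right)}} + \frac{45265}{G{\left(B \right)}} = - \frac{24771}{-73} + \frac{45265}{2 \cdot 168^{2}} = \left(-24771\right) \left(- \frac{1}{73}\right) + \frac{45265}{2 \cdot 28224} = \frac{24771}{73} + \frac{45265}{56448} = \frac{1401577753}{4120704}$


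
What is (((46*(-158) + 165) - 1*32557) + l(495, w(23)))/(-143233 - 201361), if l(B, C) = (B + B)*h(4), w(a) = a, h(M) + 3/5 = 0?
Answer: 20127/172297 ≈ 0.11682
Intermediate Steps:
h(M) = -⅗ (h(M) = -⅗ + 0 = -⅗)
l(B, C) = -6*B/5 (l(B, C) = (B + B)*(-⅗) = (2*B)*(-⅗) = -6*B/5)
(((46*(-158) + 165) - 1*32557) + l(495, w(23)))/(-143233 - 201361) = (((46*(-158) + 165) - 1*32557) - 6/5*495)/(-143233 - 201361) = (((-7268 + 165) - 32557) - 594)/(-344594) = ((-7103 - 32557) - 594)*(-1/344594) = (-39660 - 594)*(-1/344594) = -40254*(-1/344594) = 20127/172297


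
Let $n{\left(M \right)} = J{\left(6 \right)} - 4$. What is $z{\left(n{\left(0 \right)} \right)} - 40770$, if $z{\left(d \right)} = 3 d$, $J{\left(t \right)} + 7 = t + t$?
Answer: $-40767$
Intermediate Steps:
$J{\left(t \right)} = -7 + 2 t$ ($J{\left(t \right)} = -7 + \left(t + t\right) = -7 + 2 t$)
$n{\left(M \right)} = 1$ ($n{\left(M \right)} = \left(-7 + 2 \cdot 6\right) - 4 = \left(-7 + 12\right) - 4 = 5 - 4 = 1$)
$z{\left(n{\left(0 \right)} \right)} - 40770 = 3 \cdot 1 - 40770 = 3 - 40770 = -40767$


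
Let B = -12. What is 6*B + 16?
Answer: -56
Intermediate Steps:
6*B + 16 = 6*(-12) + 16 = -72 + 16 = -56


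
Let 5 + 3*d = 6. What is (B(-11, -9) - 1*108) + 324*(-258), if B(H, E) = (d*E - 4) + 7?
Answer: -83700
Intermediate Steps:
d = ⅓ (d = -5/3 + (⅓)*6 = -5/3 + 2 = ⅓ ≈ 0.33333)
B(H, E) = 3 + E/3 (B(H, E) = (E/3 - 4) + 7 = (-4 + E/3) + 7 = 3 + E/3)
(B(-11, -9) - 1*108) + 324*(-258) = ((3 + (⅓)*(-9)) - 1*108) + 324*(-258) = ((3 - 3) - 108) - 83592 = (0 - 108) - 83592 = -108 - 83592 = -83700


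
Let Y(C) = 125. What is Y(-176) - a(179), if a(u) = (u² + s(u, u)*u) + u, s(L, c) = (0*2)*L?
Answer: -32095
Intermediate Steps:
s(L, c) = 0 (s(L, c) = 0*L = 0)
a(u) = u + u² (a(u) = (u² + 0*u) + u = (u² + 0) + u = u² + u = u + u²)
Y(-176) - a(179) = 125 - 179*(1 + 179) = 125 - 179*180 = 125 - 1*32220 = 125 - 32220 = -32095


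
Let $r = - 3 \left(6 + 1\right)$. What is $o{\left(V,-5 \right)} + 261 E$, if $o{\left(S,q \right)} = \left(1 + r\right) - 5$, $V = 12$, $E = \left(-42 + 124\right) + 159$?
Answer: $62876$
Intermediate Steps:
$r = -21$ ($r = \left(-3\right) 7 = -21$)
$E = 241$ ($E = 82 + 159 = 241$)
$o{\left(S,q \right)} = -25$ ($o{\left(S,q \right)} = \left(1 - 21\right) - 5 = -20 - 5 = -25$)
$o{\left(V,-5 \right)} + 261 E = -25 + 261 \cdot 241 = -25 + 62901 = 62876$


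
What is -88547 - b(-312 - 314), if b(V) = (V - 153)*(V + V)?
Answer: -1063855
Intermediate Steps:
b(V) = 2*V*(-153 + V) (b(V) = (-153 + V)*(2*V) = 2*V*(-153 + V))
-88547 - b(-312 - 314) = -88547 - 2*(-312 - 314)*(-153 + (-312 - 314)) = -88547 - 2*(-626)*(-153 - 626) = -88547 - 2*(-626)*(-779) = -88547 - 1*975308 = -88547 - 975308 = -1063855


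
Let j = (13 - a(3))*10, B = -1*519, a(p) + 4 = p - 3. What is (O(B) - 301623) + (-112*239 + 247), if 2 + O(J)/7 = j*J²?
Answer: 320211432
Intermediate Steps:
a(p) = -7 + p (a(p) = -4 + (p - 3) = -4 + (-3 + p) = -7 + p)
B = -519
j = 170 (j = (13 - (-7 + 3))*10 = (13 - 1*(-4))*10 = (13 + 4)*10 = 17*10 = 170)
O(J) = -14 + 1190*J² (O(J) = -14 + 7*(170*J²) = -14 + 1190*J²)
(O(B) - 301623) + (-112*239 + 247) = ((-14 + 1190*(-519)²) - 301623) + (-112*239 + 247) = ((-14 + 1190*269361) - 301623) + (-26768 + 247) = ((-14 + 320539590) - 301623) - 26521 = (320539576 - 301623) - 26521 = 320237953 - 26521 = 320211432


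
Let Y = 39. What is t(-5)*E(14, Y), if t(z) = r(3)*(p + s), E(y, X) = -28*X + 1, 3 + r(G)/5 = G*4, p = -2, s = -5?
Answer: 343665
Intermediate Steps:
r(G) = -15 + 20*G (r(G) = -15 + 5*(G*4) = -15 + 5*(4*G) = -15 + 20*G)
E(y, X) = 1 - 28*X
t(z) = -315 (t(z) = (-15 + 20*3)*(-2 - 5) = (-15 + 60)*(-7) = 45*(-7) = -315)
t(-5)*E(14, Y) = -315*(1 - 28*39) = -315*(1 - 1092) = -315*(-1091) = 343665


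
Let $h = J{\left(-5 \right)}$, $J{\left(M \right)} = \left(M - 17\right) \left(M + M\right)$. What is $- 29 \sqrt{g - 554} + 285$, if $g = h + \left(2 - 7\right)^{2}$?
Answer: $285 - 29 i \sqrt{309} \approx 285.0 - 509.77 i$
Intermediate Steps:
$J{\left(M \right)} = 2 M \left(-17 + M\right)$ ($J{\left(M \right)} = \left(-17 + M\right) 2 M = 2 M \left(-17 + M\right)$)
$h = 220$ ($h = 2 \left(-5\right) \left(-17 - 5\right) = 2 \left(-5\right) \left(-22\right) = 220$)
$g = 245$ ($g = 220 + \left(2 - 7\right)^{2} = 220 + \left(-5\right)^{2} = 220 + 25 = 245$)
$- 29 \sqrt{g - 554} + 285 = - 29 \sqrt{245 - 554} + 285 = - 29 \sqrt{-309} + 285 = - 29 i \sqrt{309} + 285 = 285 - 29 i \sqrt{309}$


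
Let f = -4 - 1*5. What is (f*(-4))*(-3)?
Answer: -108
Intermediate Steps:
f = -9 (f = -4 - 5 = -9)
(f*(-4))*(-3) = -9*(-4)*(-3) = 36*(-3) = -108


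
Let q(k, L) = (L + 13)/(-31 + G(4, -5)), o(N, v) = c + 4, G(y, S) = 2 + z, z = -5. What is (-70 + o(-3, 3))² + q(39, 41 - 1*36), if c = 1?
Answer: 71816/17 ≈ 4224.5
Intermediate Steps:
G(y, S) = -3 (G(y, S) = 2 - 5 = -3)
o(N, v) = 5 (o(N, v) = 1 + 4 = 5)
q(k, L) = -13/34 - L/34 (q(k, L) = (L + 13)/(-31 - 3) = (13 + L)/(-34) = (13 + L)*(-1/34) = -13/34 - L/34)
(-70 + o(-3, 3))² + q(39, 41 - 1*36) = (-70 + 5)² + (-13/34 - (41 - 1*36)/34) = (-65)² + (-13/34 - (41 - 36)/34) = 4225 + (-13/34 - 1/34*5) = 4225 + (-13/34 - 5/34) = 4225 - 9/17 = 71816/17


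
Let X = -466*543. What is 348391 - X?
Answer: 601429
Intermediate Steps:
X = -253038
348391 - X = 348391 - 1*(-253038) = 348391 + 253038 = 601429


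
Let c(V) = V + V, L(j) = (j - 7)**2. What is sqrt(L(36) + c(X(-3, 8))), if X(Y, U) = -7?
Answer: sqrt(827) ≈ 28.758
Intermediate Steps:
L(j) = (-7 + j)**2
c(V) = 2*V
sqrt(L(36) + c(X(-3, 8))) = sqrt((-7 + 36)**2 + 2*(-7)) = sqrt(29**2 - 14) = sqrt(841 - 14) = sqrt(827)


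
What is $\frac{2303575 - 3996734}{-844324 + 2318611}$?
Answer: $- \frac{1693159}{1474287} \approx -1.1485$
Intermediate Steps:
$\frac{2303575 - 3996734}{-844324 + 2318611} = - \frac{1693159}{1474287}$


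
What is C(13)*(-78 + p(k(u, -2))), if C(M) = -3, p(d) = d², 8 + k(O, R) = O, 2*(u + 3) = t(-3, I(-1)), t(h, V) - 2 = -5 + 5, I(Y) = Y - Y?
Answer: -66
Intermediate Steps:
I(Y) = 0
t(h, V) = 2 (t(h, V) = 2 + (-5 + 5) = 2 + 0 = 2)
u = -2 (u = -3 + (½)*2 = -3 + 1 = -2)
k(O, R) = -8 + O
C(13)*(-78 + p(k(u, -2))) = -3*(-78 + (-8 - 2)²) = -3*(-78 + (-10)²) = -3*(-78 + 100) = -3*22 = -66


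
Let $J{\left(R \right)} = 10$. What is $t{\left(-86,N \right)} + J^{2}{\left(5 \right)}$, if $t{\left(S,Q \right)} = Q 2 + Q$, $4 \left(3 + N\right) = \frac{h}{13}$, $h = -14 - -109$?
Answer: $\frac{5017}{52} \approx 96.481$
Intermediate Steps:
$h = 95$ ($h = -14 + 109 = 95$)
$N = - \frac{61}{52}$ ($N = -3 + \frac{95 \cdot \frac{1}{13}}{4} = -3 + \frac{1}{4} \cdot \frac{95}{13} = -3 + \frac{95}{52} = - \frac{61}{52} \approx -1.1731$)
$t{\left(S,Q \right)} = 3 Q$ ($t{\left(S,Q \right)} = 2 Q + Q = 3 Q$)
$t{\left(-86,N \right)} + J^{2}{\left(5 \right)} = 3 \left(- \frac{61}{52}\right) + 10^{2} = - \frac{183}{52} + 100 = \frac{5017}{52}$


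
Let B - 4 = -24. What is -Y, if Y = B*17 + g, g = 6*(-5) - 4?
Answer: 374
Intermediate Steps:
B = -20 (B = 4 - 24 = -20)
g = -34 (g = -30 - 4 = -34)
Y = -374 (Y = -20*17 - 34 = -340 - 34 = -374)
-Y = -1*(-374) = 374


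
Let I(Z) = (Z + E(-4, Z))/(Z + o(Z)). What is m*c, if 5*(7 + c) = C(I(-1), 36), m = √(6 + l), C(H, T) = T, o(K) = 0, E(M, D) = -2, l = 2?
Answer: 2*√2/5 ≈ 0.56569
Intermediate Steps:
I(Z) = (-2 + Z)/Z (I(Z) = (Z - 2)/(Z + 0) = (-2 + Z)/Z)
m = 2*√2 (m = √(6 + 2) = √8 = 2*√2 ≈ 2.8284)
c = ⅕ (c = -7 + (⅕)*36 = -7 + 36/5 = ⅕ ≈ 0.20000)
m*c = (2*√2)*(⅕) = 2*√2/5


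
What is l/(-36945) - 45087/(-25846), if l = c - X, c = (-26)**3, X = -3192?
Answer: 2037508079/954880470 ≈ 2.1338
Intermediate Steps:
c = -17576
l = -14384 (l = -17576 - 1*(-3192) = -17576 + 3192 = -14384)
l/(-36945) - 45087/(-25846) = -14384/(-36945) - 45087/(-25846) = -14384*(-1/36945) - 45087*(-1/25846) = 14384/36945 + 45087/25846 = 2037508079/954880470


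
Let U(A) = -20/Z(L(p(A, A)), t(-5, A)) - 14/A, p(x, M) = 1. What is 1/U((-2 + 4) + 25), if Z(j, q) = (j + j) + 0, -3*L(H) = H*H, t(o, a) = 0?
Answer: 27/796 ≈ 0.033920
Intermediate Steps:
L(H) = -H**2/3 (L(H) = -H*H/3 = -H**2/3)
Z(j, q) = 2*j (Z(j, q) = 2*j + 0 = 2*j)
U(A) = 30 - 14/A (U(A) = -20/(2*(-1/3*1**2)) - 14/A = -20/(2*(-1/3*1)) - 14/A = -20/(2*(-1/3)) - 14/A = -20/(-2/3) - 14/A = -20*(-3/2) - 14/A = 30 - 14/A)
1/U((-2 + 4) + 25) = 1/(30 - 14/((-2 + 4) + 25)) = 1/(30 - 14/(2 + 25)) = 1/(30 - 14/27) = 1/(796/27) = 27/796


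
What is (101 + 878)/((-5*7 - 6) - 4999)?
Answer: -979/5040 ≈ -0.19425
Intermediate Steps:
(101 + 878)/((-5*7 - 6) - 4999) = 979/((-35 - 6) - 4999) = 979/(-41 - 4999) = 979/(-5040) = 979*(-1/5040) = -979/5040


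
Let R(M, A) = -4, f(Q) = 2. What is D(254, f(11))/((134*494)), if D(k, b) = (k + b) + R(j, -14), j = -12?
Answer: 63/16549 ≈ 0.0038069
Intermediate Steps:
D(k, b) = -4 + b + k (D(k, b) = (k + b) - 4 = (b + k) - 4 = -4 + b + k)
D(254, f(11))/((134*494)) = (-4 + 2 + 254)/((134*494)) = 252/66196 = 252*(1/66196) = 63/16549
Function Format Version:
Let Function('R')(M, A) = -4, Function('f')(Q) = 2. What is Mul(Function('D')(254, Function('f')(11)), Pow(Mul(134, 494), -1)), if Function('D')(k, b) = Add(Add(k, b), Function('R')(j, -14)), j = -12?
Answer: Rational(63, 16549) ≈ 0.0038069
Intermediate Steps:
Function('D')(k, b) = Add(-4, b, k) (Function('D')(k, b) = Add(Add(k, b), -4) = Add(Add(b, k), -4) = Add(-4, b, k))
Mul(Function('D')(254, Function('f')(11)), Pow(Mul(134, 494), -1)) = Mul(Add(-4, 2, 254), Pow(Mul(134, 494), -1)) = Mul(252, Pow(66196, -1)) = Mul(252, Rational(1, 66196)) = Rational(63, 16549)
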